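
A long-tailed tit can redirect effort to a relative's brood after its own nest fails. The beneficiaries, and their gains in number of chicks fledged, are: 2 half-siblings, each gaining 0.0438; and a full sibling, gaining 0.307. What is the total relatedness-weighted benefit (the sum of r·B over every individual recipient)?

0.1754

r to a half-sibling = 1/4 (half-sibs share one parent — one path of length 2: r = (1/2)^2 = 1/4).
r to a full sibling = 1/2 (full sibs share both parents — two paths of length 2: r = 2·(1/2)^2 = 1/2).
Summing one r·B term per recipient: 2·0.25·0.0438 + 1·0.5·0.307 = 0.1754.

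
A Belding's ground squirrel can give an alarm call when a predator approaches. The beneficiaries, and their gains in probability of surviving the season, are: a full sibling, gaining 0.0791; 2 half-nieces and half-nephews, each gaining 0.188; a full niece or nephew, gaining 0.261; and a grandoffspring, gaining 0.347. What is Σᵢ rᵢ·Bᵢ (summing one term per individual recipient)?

0.23855

r to a full sibling = 1/2 (full sibs share both parents — two paths of length 2: r = 2·(1/2)^2 = 1/2).
r to a half-niece or half-nephew = 0.125 (half-aunt/uncle↔niece/nephew: one path of length 3: r = (1/2)^3 = 1/8).
r to a full niece or nephew = 1/4 (full aunt/uncle↔niece/nephew: two paths of length 3 through the shared grandparent pair: r = 2·(1/2)^3 = 1/4).
r to a grandoffspring = 1/4 (two parent–offspring links: r = (1/2)^2 = 1/4).
Summing one r·B term per recipient: 1·0.5·0.0791 + 2·0.125·0.188 + 1·0.25·0.261 + 1·0.25·0.347 = 0.23855.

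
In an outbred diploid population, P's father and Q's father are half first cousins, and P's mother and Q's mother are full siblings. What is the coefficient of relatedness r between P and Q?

Relatedness sums over independent paths through distinct common ancestors.
P and Q are related in two ways: half second cousins through their fathers (r = 1/64) and first cousins through their mothers (r = 1/8).
r = 1/64 + 1/8 = 9/64 = 0.140625.

0.140625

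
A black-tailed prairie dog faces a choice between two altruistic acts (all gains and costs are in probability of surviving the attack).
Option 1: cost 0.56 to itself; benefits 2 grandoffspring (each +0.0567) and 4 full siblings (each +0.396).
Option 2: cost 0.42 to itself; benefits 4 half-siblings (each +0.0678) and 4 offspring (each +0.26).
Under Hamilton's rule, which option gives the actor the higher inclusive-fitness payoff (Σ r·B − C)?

Option 1

Option 1: r to a grandoffspring = 0.25.
Option 1: r to a full sibling = 0.5.
Option 1: Σ r·B − C = (2·0.25·0.0567 + 4·0.5·0.396) − 0.56 = 0.26035.
Option 2: r to a half-sibling = 0.25.
Option 2: r to an offspring = 0.5.
Option 2: Σ r·B − C = (4·0.25·0.0678 + 4·0.5·0.26) − 0.42 = 0.1678.
Option 1 has the higher net inclusive-fitness payoff.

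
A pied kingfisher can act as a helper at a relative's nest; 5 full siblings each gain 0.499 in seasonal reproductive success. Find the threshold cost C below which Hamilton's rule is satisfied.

r to a full sibling = 0.5 (full sibs share both parents — two paths of length 2: r = 2·(1/2)^2 = 1/2).
Hamilton's rule: n·r·B > C, so the trait is favored while C < n·r·B = 5·0.5·0.499 = 1.2475.

1.2475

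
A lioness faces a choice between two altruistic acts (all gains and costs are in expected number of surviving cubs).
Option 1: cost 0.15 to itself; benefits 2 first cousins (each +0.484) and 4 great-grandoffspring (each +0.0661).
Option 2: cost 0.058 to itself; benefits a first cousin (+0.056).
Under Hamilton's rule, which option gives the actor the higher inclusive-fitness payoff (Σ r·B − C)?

Option 1: r to a first cousin = 0.125.
Option 1: r to a great-grandoffspring = 0.125.
Option 1: Σ r·B − C = (2·0.125·0.484 + 4·0.125·0.0661) − 0.15 = 0.00405.
Option 2: r to a first cousin = 0.125.
Option 2: Σ r·B − C = (1·0.125·0.056) − 0.058 = -0.051.
Option 1 has the higher net inclusive-fitness payoff.

Option 1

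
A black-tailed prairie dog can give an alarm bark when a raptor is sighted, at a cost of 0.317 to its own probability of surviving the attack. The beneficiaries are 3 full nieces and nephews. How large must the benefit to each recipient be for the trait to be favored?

r to a full niece or nephew = 0.25 (full aunt/uncle↔niece/nephew: two paths of length 3 through the shared grandparent pair: r = 2·(1/2)^3 = 1/4).
Hamilton's rule with n recipients of equal r: n·r·B > C, so B > C/(n·r) = 0.317/(3·0.25) = 0.4227.

0.4227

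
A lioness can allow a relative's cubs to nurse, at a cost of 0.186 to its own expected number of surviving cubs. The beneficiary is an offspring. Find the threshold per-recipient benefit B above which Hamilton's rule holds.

0.372

r to an offspring = 1/2 (one parent–offspring link: r = (1/2)^1 = 1/2).
Hamilton's rule with n recipients of equal r: n·r·B > C, so B > C/(n·r) = 0.186/(1·0.5) = 0.372.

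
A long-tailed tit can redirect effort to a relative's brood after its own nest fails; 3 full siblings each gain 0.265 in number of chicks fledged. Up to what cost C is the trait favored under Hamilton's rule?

r to a full sibling = 0.5 (full sibs share both parents — two paths of length 2: r = 2·(1/2)^2 = 1/2).
Hamilton's rule: n·r·B > C, so the trait is favored while C < n·r·B = 3·0.5·0.265 = 0.3975.

0.3975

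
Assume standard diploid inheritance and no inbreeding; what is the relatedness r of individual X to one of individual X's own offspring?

0.5

Each parent–offspring link contributes a factor of 1/2, and independent paths through distinct common ancestors add.
One parent–offspring link: r = (1/2)^1 = 1/2.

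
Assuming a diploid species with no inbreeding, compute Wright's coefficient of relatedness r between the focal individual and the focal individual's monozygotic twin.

1

Each parent–offspring link contributes a factor of 1/2, and independent paths through distinct common ancestors add.
Monozygotic twins share every allele identical by descent: r = 1.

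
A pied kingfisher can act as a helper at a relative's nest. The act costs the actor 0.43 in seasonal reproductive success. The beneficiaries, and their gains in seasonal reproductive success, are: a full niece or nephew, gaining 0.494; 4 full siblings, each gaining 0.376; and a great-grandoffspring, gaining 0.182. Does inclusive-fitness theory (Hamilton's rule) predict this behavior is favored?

Yes

Hamilton's rule: the trait is favored when the sum of r·B over every recipient exceeds the actor's cost C.
r to a full niece or nephew = 0.25 (full aunt/uncle↔niece/nephew: two paths of length 3 through the shared grandparent pair: r = 2·(1/2)^3 = 1/4).
r to a full sibling = 1/2 (full sibs share both parents — two paths of length 2: r = 2·(1/2)^2 = 1/2).
r to a great-grandoffspring = 1/8 (three parent–offspring links: r = (1/2)^3 = 1/8).
Summing one r·B term per recipient: 1·0.25·0.494 + 4·0.5·0.376 + 1·0.125·0.182 = 0.89825.
0.89825 > 0.43: the indirect benefit exceeds the cost.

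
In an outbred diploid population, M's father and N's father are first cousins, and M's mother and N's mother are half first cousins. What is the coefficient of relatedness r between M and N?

0.046875

Independent pedigree routes through distinct common ancestors add.
M and N are related in two ways: second cousins through their fathers (r = 1/32) and half second cousins through their mothers (r = 1/64).
r = 1/32 + 1/64 = 3/64 = 0.046875.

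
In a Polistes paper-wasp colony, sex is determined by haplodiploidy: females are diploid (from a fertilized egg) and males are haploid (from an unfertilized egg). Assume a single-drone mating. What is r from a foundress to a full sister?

Haplodiploid full sisters inherit their father's entire haploid genome identically (contributing 1/2) and on average half of their mother's contribution (1/2 · 1/2 = 1/4); r = 1/2 + 1/4 = 3/4.

0.75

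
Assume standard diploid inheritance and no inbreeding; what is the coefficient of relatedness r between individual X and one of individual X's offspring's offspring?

Each parent–offspring link contributes a factor of 1/2, and independent paths through distinct common ancestors add.
Two parent–offspring links: r = (1/2)^2 = 1/4.

0.25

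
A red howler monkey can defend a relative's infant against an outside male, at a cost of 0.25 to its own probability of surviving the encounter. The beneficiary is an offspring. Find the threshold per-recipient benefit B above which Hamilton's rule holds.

r to an offspring = 0.5 (one parent–offspring link: r = (1/2)^1 = 1/2).
Hamilton's rule with n recipients of equal r: n·r·B > C, so B > C/(n·r) = 0.25/(1·0.5) = 0.5.

0.5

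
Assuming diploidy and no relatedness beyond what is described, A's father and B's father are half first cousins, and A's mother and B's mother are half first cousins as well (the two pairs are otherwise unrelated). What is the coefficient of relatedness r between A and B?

With two independent routes of shared ancestry, r is the sum of the two contributions.
A and B are related in two ways: half second cousins through their fathers (r = 1/64) and half second cousins through their mothers (r = 1/64).
r = 1/64 + 1/64 = 0.03125.

0.03125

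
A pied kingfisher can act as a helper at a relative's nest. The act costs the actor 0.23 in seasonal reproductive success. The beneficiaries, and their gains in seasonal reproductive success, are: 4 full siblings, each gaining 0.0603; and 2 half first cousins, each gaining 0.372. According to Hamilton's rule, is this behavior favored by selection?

Hamilton's rule: the trait is favored when the sum of r·B over every recipient exceeds the actor's cost C.
r to a full sibling = 0.5 (full sibs share both parents — two paths of length 2: r = 2·(1/2)^2 = 1/2).
r to a half first cousin = 1/16 (half first cousins share one grandparent — one path of length 4: r = (1/2)^4 = 1/16).
Summing one r·B term per recipient: 4·0.5·0.0603 + 2·0.0625·0.372 = 0.1671.
0.1671 < 0.23: the indirect benefit is less than the cost.

No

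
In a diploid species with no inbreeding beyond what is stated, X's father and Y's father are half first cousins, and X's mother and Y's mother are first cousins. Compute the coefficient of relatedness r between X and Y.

0.046875

With two independent routes of shared ancestry, r is the sum of the two contributions.
X and Y are related in two ways: half second cousins through their fathers (r = 1/64) and second cousins through their mothers (r = 1/32).
r = 1/64 + 1/32 = 3/64 = 0.046875.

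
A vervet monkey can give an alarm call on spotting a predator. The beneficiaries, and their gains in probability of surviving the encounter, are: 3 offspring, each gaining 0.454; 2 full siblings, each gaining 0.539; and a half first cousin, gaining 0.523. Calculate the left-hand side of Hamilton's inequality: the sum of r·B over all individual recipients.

1.2526875

r to an offspring = 0.5 (one parent–offspring link: r = (1/2)^1 = 1/2).
r to a full sibling = 1/2 (full sibs share both parents — two paths of length 2: r = 2·(1/2)^2 = 1/2).
r to a half first cousin = 1/16 (half first cousins share one grandparent — one path of length 4: r = (1/2)^4 = 1/16).
Summing one r·B term per recipient: 3·0.5·0.454 + 2·0.5·0.539 + 1·0.0625·0.523 = 1.2526875.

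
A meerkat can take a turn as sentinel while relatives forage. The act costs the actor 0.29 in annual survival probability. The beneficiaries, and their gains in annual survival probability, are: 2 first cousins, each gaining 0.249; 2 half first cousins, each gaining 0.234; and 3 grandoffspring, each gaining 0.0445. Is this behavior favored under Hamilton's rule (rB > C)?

Hamilton's rule: the trait is favored when the sum of r·B over every recipient exceeds the actor's cost C.
r to a first cousin = 1/8 (first cousins share one grandparent pair — two paths of length 4: r = 2·(1/2)^4 = 1/8).
r to a half first cousin = 0.0625 (half first cousins share one grandparent — one path of length 4: r = (1/2)^4 = 1/16).
r to a grandoffspring = 0.25 (two parent–offspring links: r = (1/2)^2 = 1/4).
Summing one r·B term per recipient: 2·0.125·0.249 + 2·0.0625·0.234 + 3·0.25·0.0445 = 0.124875.
0.124875 < 0.29: the indirect benefit is less than the cost.

No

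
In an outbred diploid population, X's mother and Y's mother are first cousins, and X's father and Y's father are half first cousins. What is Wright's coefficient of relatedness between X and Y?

Relatedness sums over independent paths through distinct common ancestors.
X and Y are related in two ways: second cousins through their mothers (r = 1/32) and half second cousins through their fathers (r = 1/64).
r = 1/32 + 1/64 = 0.046875.

0.046875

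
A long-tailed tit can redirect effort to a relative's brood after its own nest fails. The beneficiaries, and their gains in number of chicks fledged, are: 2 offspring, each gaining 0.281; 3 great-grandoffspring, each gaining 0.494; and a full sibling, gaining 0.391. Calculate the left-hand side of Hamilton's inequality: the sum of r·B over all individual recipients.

0.66175

r to an offspring = 1/2 (one parent–offspring link: r = (1/2)^1 = 1/2).
r to a great-grandoffspring = 1/8 (three parent–offspring links: r = (1/2)^3 = 1/8).
r to a full sibling = 1/2 (full sibs share both parents — two paths of length 2: r = 2·(1/2)^2 = 1/2).
Summing one r·B term per recipient: 2·0.5·0.281 + 3·0.125·0.494 + 1·0.5·0.391 = 0.66175.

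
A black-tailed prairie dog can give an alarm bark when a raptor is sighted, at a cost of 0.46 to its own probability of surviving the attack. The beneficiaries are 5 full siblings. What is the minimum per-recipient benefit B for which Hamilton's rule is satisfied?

0.184

r to a full sibling = 1/2 (full sibs share both parents — two paths of length 2: r = 2·(1/2)^2 = 1/2).
Hamilton's rule with n recipients of equal r: n·r·B > C, so B > C/(n·r) = 0.46/(5·0.5) = 0.184.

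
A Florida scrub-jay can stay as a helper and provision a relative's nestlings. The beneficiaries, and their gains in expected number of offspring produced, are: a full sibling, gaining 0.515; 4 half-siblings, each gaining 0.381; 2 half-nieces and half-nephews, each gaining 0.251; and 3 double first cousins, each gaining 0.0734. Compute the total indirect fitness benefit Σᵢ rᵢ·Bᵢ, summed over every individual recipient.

0.7563

r to a full sibling = 0.5 (full sibs share both parents — two paths of length 2: r = 2·(1/2)^2 = 1/2).
r to a half-sibling = 0.25 (half-sibs share one parent — one path of length 2: r = (1/2)^2 = 1/4).
r to a half-niece or half-nephew = 1/8 (half-aunt/uncle↔niece/nephew: one path of length 3: r = (1/2)^3 = 1/8).
r to a double first cousin = 1/4 (double first cousins share both grandparent pairs — four paths of length 4: r = 4·(1/2)^4 = 1/4).
Summing one r·B term per recipient: 1·0.5·0.515 + 4·0.25·0.381 + 2·0.125·0.251 + 3·0.25·0.0734 = 0.7563.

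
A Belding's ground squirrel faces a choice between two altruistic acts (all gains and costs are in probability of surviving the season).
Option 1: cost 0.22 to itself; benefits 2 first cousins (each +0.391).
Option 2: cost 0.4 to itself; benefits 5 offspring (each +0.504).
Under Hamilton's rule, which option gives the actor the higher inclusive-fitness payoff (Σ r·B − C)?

Option 2

Option 1: r to a first cousin = 0.125.
Option 1: Σ r·B − C = (2·0.125·0.391) − 0.22 = -0.12225.
Option 2: r to an offspring = 0.5.
Option 2: Σ r·B − C = (5·0.5·0.504) − 0.4 = 0.86.
Option 2 has the higher net inclusive-fitness payoff.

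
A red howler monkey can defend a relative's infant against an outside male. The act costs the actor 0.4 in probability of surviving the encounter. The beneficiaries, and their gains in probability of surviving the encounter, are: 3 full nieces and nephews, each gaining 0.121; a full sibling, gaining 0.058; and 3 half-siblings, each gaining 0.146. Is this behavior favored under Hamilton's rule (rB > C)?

Hamilton's rule: the trait is favored when the sum of r·B over every recipient exceeds the actor's cost C.
r to a full niece or nephew = 1/4 (full aunt/uncle↔niece/nephew: two paths of length 3 through the shared grandparent pair: r = 2·(1/2)^3 = 1/4).
r to a full sibling = 1/2 (full sibs share both parents — two paths of length 2: r = 2·(1/2)^2 = 1/2).
r to a half-sibling = 0.25 (half-sibs share one parent — one path of length 2: r = (1/2)^2 = 1/4).
Summing one r·B term per recipient: 3·0.25·0.121 + 1·0.5·0.058 + 3·0.25·0.146 = 0.22925.
0.22925 < 0.4: the indirect benefit is less than the cost.

No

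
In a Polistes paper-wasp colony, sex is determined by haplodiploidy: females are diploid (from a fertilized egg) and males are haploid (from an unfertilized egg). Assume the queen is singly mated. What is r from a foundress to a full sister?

0.75

Haplodiploid full sisters inherit their father's entire haploid genome identically (contributing 1/2) and on average half of their mother's contribution (1/2 · 1/2 = 1/4); r = 1/2 + 1/4 = 3/4.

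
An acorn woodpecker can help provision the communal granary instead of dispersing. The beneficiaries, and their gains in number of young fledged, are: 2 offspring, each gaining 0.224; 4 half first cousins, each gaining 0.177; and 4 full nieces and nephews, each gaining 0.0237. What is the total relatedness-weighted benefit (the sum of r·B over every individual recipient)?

r to an offspring = 0.5 (one parent–offspring link: r = (1/2)^1 = 1/2).
r to a half first cousin = 0.0625 (half first cousins share one grandparent — one path of length 4: r = (1/2)^4 = 1/16).
r to a full niece or nephew = 1/4 (full aunt/uncle↔niece/nephew: two paths of length 3 through the shared grandparent pair: r = 2·(1/2)^3 = 1/4).
Summing one r·B term per recipient: 2·0.5·0.224 + 4·0.0625·0.177 + 4·0.25·0.0237 = 0.29195.

0.29195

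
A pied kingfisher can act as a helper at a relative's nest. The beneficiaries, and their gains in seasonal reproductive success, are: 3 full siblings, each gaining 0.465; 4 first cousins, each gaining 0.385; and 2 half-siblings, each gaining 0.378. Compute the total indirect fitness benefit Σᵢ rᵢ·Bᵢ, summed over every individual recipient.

1.079

r to a full sibling = 1/2 (full sibs share both parents — two paths of length 2: r = 2·(1/2)^2 = 1/2).
r to a first cousin = 0.125 (first cousins share one grandparent pair — two paths of length 4: r = 2·(1/2)^4 = 1/8).
r to a half-sibling = 1/4 (half-sibs share one parent — one path of length 2: r = (1/2)^2 = 1/4).
Summing one r·B term per recipient: 3·0.5·0.465 + 4·0.125·0.385 + 2·0.25·0.378 = 1.079.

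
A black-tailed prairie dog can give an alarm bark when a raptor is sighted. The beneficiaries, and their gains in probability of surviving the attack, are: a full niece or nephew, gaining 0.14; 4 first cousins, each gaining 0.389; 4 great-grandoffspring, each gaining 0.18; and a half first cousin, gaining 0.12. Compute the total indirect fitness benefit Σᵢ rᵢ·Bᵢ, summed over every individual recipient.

r to a full niece or nephew = 1/4 (full aunt/uncle↔niece/nephew: two paths of length 3 through the shared grandparent pair: r = 2·(1/2)^3 = 1/4).
r to a first cousin = 0.125 (first cousins share one grandparent pair — two paths of length 4: r = 2·(1/2)^4 = 1/8).
r to a great-grandoffspring = 1/8 (three parent–offspring links: r = (1/2)^3 = 1/8).
r to a half first cousin = 1/16 (half first cousins share one grandparent — one path of length 4: r = (1/2)^4 = 1/16).
Summing one r·B term per recipient: 1·0.25·0.14 + 4·0.125·0.389 + 4·0.125·0.18 + 1·0.0625·0.12 = 0.327.

0.327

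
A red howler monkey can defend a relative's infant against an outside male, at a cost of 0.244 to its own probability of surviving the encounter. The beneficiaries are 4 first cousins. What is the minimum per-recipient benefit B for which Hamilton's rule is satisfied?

0.488

r to a first cousin = 0.125 (first cousins share one grandparent pair — two paths of length 4: r = 2·(1/2)^4 = 1/8).
Hamilton's rule with n recipients of equal r: n·r·B > C, so B > C/(n·r) = 0.244/(4·0.125) = 0.488.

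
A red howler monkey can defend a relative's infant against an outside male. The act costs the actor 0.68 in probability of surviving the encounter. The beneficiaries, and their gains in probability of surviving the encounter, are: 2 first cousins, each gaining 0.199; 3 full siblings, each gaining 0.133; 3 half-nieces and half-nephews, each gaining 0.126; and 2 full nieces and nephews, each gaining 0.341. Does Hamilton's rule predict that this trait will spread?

Hamilton's rule: the trait is favored when the sum of r·B over every recipient exceeds the actor's cost C.
r to a first cousin = 1/8 (first cousins share one grandparent pair — two paths of length 4: r = 2·(1/2)^4 = 1/8).
r to a full sibling = 0.5 (full sibs share both parents — two paths of length 2: r = 2·(1/2)^2 = 1/2).
r to a half-niece or half-nephew = 1/8 (half-aunt/uncle↔niece/nephew: one path of length 3: r = (1/2)^3 = 1/8).
r to a full niece or nephew = 1/4 (full aunt/uncle↔niece/nephew: two paths of length 3 through the shared grandparent pair: r = 2·(1/2)^3 = 1/4).
Summing one r·B term per recipient: 2·0.125·0.199 + 3·0.5·0.133 + 3·0.125·0.126 + 2·0.25·0.341 = 0.467.
0.467 < 0.68: the indirect benefit is less than the cost.

No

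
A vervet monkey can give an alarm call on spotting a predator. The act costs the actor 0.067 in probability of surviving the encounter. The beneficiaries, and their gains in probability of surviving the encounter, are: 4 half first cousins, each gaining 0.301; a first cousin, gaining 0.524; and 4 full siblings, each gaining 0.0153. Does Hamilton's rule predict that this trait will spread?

Yes

Hamilton's rule: the trait is favored when the sum of r·B over every recipient exceeds the actor's cost C.
r to a half first cousin = 1/16 (half first cousins share one grandparent — one path of length 4: r = (1/2)^4 = 1/16).
r to a first cousin = 0.125 (first cousins share one grandparent pair — two paths of length 4: r = 2·(1/2)^4 = 1/8).
r to a full sibling = 1/2 (full sibs share both parents — two paths of length 2: r = 2·(1/2)^2 = 1/2).
Summing one r·B term per recipient: 4·0.0625·0.301 + 1·0.125·0.524 + 4·0.5·0.0153 = 0.17135.
0.17135 > 0.067: the indirect benefit exceeds the cost.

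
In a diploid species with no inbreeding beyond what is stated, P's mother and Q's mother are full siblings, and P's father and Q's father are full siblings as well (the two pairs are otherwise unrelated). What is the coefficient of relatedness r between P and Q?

Independent pedigree routes through distinct common ancestors add.
P and Q are related in two ways: first cousins through their mothers (r = 1/8) and first cousins through their fathers (r = 1/8) — i.e. double first cousins.
r = 1/8 + 1/8 = 1/4 = 0.25.

0.25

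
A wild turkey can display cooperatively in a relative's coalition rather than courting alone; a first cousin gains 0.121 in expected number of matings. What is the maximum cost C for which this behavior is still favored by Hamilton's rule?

0.015125

r to a first cousin = 1/8 (first cousins share one grandparent pair — two paths of length 4: r = 2·(1/2)^4 = 1/8).
Hamilton's rule: n·r·B > C, so the trait is favored while C < n·r·B = 1·0.125·0.121 = 0.015125.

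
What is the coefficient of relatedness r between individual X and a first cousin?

0.125

Each parent–offspring link contributes a factor of 1/2, and independent paths through distinct common ancestors add.
First cousins share one grandparent pair — two paths of length 4: r = 2·(1/2)^4 = 1/8.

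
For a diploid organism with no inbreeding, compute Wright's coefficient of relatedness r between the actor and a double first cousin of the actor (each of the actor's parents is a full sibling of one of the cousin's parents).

Each parent–offspring link contributes a factor of 1/2, and independent paths through distinct common ancestors add.
Double first cousins share both grandparent pairs — four paths of length 4: r = 4·(1/2)^4 = 1/4.

0.25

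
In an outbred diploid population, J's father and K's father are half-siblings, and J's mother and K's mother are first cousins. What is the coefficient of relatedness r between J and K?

With two independent routes of shared ancestry, r is the sum of the two contributions.
J and K are related in two ways: half first cousins through their fathers (r = 1/16) and second cousins through their mothers (r = 1/32).
r = 1/16 + 1/32 = 0.09375.

0.09375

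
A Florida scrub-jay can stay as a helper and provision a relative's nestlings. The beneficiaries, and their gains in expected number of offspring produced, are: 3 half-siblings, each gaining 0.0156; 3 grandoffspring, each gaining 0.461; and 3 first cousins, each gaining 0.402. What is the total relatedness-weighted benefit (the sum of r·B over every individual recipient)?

r to a half-sibling = 1/4 (half-sibs share one parent — one path of length 2: r = (1/2)^2 = 1/4).
r to a grandoffspring = 1/4 (two parent–offspring links: r = (1/2)^2 = 1/4).
r to a first cousin = 0.125 (first cousins share one grandparent pair — two paths of length 4: r = 2·(1/2)^4 = 1/8).
Summing one r·B term per recipient: 3·0.25·0.0156 + 3·0.25·0.461 + 3·0.125·0.402 = 0.5082.

0.5082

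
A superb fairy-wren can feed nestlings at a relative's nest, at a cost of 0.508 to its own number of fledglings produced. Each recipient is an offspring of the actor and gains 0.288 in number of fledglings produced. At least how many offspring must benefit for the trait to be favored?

4

r to an offspring = 1/2 (one parent–offspring link: r = (1/2)^1 = 1/2).
Hamilton's rule: n·r·B > C  ⇒  n > C/(r·B) = 0.508/(0.5·0.288) = 3.528.
The smallest integer exceeding 3.528 is 4.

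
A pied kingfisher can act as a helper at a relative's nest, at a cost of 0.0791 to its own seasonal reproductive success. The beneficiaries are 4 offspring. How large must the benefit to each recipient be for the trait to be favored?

r to an offspring = 0.5 (one parent–offspring link: r = (1/2)^1 = 1/2).
Hamilton's rule with n recipients of equal r: n·r·B > C, so B > C/(n·r) = 0.0791/(4·0.5) = 0.0396.

0.0396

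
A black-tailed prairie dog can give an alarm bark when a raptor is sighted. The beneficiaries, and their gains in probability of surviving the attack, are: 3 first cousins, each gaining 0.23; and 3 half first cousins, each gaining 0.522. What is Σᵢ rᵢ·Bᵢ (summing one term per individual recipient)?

0.184125

r to a first cousin = 1/8 (first cousins share one grandparent pair — two paths of length 4: r = 2·(1/2)^4 = 1/8).
r to a half first cousin = 0.0625 (half first cousins share one grandparent — one path of length 4: r = (1/2)^4 = 1/16).
Summing one r·B term per recipient: 3·0.125·0.23 + 3·0.0625·0.522 = 0.184125.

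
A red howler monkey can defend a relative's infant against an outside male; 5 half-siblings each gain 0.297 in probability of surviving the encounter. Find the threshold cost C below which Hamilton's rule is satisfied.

r to a half-sibling = 1/4 (half-sibs share one parent — one path of length 2: r = (1/2)^2 = 1/4).
Hamilton's rule: n·r·B > C, so the trait is favored while C < n·r·B = 5·0.25·0.297 = 0.37125.

0.37125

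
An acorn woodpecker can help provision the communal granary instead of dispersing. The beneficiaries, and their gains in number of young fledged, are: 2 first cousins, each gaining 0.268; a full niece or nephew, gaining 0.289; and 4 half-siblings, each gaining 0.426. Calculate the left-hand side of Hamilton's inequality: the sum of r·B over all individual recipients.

r to a first cousin = 0.125 (first cousins share one grandparent pair — two paths of length 4: r = 2·(1/2)^4 = 1/8).
r to a full niece or nephew = 1/4 (full aunt/uncle↔niece/nephew: two paths of length 3 through the shared grandparent pair: r = 2·(1/2)^3 = 1/4).
r to a half-sibling = 0.25 (half-sibs share one parent — one path of length 2: r = (1/2)^2 = 1/4).
Summing one r·B term per recipient: 2·0.125·0.268 + 1·0.25·0.289 + 4·0.25·0.426 = 0.56525.

0.56525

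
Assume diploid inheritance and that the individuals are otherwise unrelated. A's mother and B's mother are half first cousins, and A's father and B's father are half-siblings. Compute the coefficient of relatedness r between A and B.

With two independent routes of shared ancestry, r is the sum of the two contributions.
A and B are related in two ways: half second cousins through their mothers (r = 1/64) and half first cousins through their fathers (r = 1/16).
r = 1/64 + 1/16 = 0.078125.

0.078125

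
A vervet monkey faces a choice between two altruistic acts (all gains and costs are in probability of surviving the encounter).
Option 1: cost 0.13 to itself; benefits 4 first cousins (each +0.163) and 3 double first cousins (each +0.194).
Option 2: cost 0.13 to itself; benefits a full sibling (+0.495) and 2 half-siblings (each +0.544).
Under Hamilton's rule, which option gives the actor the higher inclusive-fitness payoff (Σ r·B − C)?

Option 1: r to a first cousin = 0.125.
Option 1: r to a double first cousin = 0.25.
Option 1: Σ r·B − C = (4·0.125·0.163 + 3·0.25·0.194) − 0.13 = 0.097.
Option 2: r to a full sibling = 0.5.
Option 2: r to a half-sibling = 0.25.
Option 2: Σ r·B − C = (1·0.5·0.495 + 2·0.25·0.544) − 0.13 = 0.3895.
Option 2 has the higher net inclusive-fitness payoff.

Option 2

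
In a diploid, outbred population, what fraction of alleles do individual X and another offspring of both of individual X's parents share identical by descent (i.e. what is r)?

Each parent–offspring link contributes a factor of 1/2, and independent paths through distinct common ancestors add.
Full sibs share both parents — two paths of length 2: r = 2·(1/2)^2 = 1/2.

0.5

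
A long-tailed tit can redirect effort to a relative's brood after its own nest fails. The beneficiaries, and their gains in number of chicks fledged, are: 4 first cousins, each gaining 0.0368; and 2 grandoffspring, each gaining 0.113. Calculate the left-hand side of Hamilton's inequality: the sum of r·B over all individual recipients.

r to a first cousin = 0.125 (first cousins share one grandparent pair — two paths of length 4: r = 2·(1/2)^4 = 1/8).
r to a grandoffspring = 1/4 (two parent–offspring links: r = (1/2)^2 = 1/4).
Summing one r·B term per recipient: 4·0.125·0.0368 + 2·0.25·0.113 = 0.0749.

0.0749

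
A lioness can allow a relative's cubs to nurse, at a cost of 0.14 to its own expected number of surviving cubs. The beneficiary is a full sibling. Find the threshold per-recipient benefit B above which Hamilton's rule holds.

0.28

r to a full sibling = 0.5 (full sibs share both parents — two paths of length 2: r = 2·(1/2)^2 = 1/2).
Hamilton's rule with n recipients of equal r: n·r·B > C, so B > C/(n·r) = 0.14/(1·0.5) = 0.28.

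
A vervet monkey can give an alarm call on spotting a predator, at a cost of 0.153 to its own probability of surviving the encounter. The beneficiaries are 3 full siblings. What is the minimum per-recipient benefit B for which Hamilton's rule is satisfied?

0.102

r to a full sibling = 0.5 (full sibs share both parents — two paths of length 2: r = 2·(1/2)^2 = 1/2).
Hamilton's rule with n recipients of equal r: n·r·B > C, so B > C/(n·r) = 0.153/(3·0.5) = 0.102.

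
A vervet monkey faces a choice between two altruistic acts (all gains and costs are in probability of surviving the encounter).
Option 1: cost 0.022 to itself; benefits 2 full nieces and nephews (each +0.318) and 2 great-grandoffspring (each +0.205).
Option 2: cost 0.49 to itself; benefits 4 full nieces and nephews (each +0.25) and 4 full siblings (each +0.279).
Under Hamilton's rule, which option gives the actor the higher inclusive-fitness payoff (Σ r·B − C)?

Option 2

Option 1: r to a full niece or nephew = 0.25.
Option 1: r to a great-grandoffspring = 0.125.
Option 1: Σ r·B − C = (2·0.25·0.318 + 2·0.125·0.205) − 0.022 = 0.18825.
Option 2: r to a full niece or nephew = 0.25.
Option 2: r to a full sibling = 0.5.
Option 2: Σ r·B − C = (4·0.25·0.25 + 4·0.5·0.279) − 0.49 = 0.318.
Option 2 has the higher net inclusive-fitness payoff.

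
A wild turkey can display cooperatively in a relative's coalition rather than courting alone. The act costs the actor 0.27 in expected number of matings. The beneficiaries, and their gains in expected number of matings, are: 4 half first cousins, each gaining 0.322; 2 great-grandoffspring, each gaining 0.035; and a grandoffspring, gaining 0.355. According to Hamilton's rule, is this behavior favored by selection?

No

Hamilton's rule: the trait is favored when the sum of r·B over every recipient exceeds the actor's cost C.
r to a half first cousin = 1/16 (half first cousins share one grandparent — one path of length 4: r = (1/2)^4 = 1/16).
r to a great-grandoffspring = 1/8 (three parent–offspring links: r = (1/2)^3 = 1/8).
r to a grandoffspring = 1/4 (two parent–offspring links: r = (1/2)^2 = 1/4).
Summing one r·B term per recipient: 4·0.0625·0.322 + 2·0.125·0.035 + 1·0.25·0.355 = 0.178.
0.178 < 0.27: the indirect benefit is less than the cost.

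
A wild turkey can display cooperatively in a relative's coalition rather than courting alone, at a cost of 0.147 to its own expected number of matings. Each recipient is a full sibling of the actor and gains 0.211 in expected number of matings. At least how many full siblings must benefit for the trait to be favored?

r to a full sibling = 0.5 (full sibs share both parents — two paths of length 2: r = 2·(1/2)^2 = 1/2).
Hamilton's rule: n·r·B > C  ⇒  n > C/(r·B) = 0.147/(0.5·0.211) = 1.393.
The smallest integer exceeding 1.393 is 2.

2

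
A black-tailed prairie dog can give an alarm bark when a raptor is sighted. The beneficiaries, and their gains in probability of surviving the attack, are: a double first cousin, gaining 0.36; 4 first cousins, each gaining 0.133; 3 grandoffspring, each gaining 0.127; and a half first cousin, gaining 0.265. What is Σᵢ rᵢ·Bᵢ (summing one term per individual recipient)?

r to a double first cousin = 0.25 (double first cousins share both grandparent pairs — four paths of length 4: r = 4·(1/2)^4 = 1/4).
r to a first cousin = 1/8 (first cousins share one grandparent pair — two paths of length 4: r = 2·(1/2)^4 = 1/8).
r to a grandoffspring = 1/4 (two parent–offspring links: r = (1/2)^2 = 1/4).
r to a half first cousin = 1/16 (half first cousins share one grandparent — one path of length 4: r = (1/2)^4 = 1/16).
Summing one r·B term per recipient: 1·0.25·0.36 + 4·0.125·0.133 + 3·0.25·0.127 + 1·0.0625·0.265 = 0.2683125.

0.2683125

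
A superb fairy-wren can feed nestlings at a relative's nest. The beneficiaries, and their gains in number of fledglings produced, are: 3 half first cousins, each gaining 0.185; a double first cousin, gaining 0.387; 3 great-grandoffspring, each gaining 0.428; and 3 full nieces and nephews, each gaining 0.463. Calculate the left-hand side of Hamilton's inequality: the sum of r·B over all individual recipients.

0.6391875

r to a half first cousin = 1/16 (half first cousins share one grandparent — one path of length 4: r = (1/2)^4 = 1/16).
r to a double first cousin = 1/4 (double first cousins share both grandparent pairs — four paths of length 4: r = 4·(1/2)^4 = 1/4).
r to a great-grandoffspring = 1/8 (three parent–offspring links: r = (1/2)^3 = 1/8).
r to a full niece or nephew = 0.25 (full aunt/uncle↔niece/nephew: two paths of length 3 through the shared grandparent pair: r = 2·(1/2)^3 = 1/4).
Summing one r·B term per recipient: 3·0.0625·0.185 + 1·0.25·0.387 + 3·0.125·0.428 + 3·0.25·0.463 = 0.6391875.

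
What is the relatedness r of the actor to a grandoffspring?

0.25

Two parent–offspring links: r = (1/2)^2 = 1/4.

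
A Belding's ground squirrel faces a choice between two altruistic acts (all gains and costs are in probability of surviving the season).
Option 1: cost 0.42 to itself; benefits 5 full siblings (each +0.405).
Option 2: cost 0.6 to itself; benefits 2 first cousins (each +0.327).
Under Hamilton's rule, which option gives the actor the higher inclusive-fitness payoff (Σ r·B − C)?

Option 1: r to a full sibling = 0.5.
Option 1: Σ r·B − C = (5·0.5·0.405) − 0.42 = 0.5925.
Option 2: r to a first cousin = 0.125.
Option 2: Σ r·B − C = (2·0.125·0.327) − 0.6 = -0.51825.
Option 1 has the higher net inclusive-fitness payoff.

Option 1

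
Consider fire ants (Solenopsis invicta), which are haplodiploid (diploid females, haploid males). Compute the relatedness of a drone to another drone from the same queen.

Haploid brothers each carry a random half of the queen's diploid genome, so on average they share half: r = 1/2.

0.5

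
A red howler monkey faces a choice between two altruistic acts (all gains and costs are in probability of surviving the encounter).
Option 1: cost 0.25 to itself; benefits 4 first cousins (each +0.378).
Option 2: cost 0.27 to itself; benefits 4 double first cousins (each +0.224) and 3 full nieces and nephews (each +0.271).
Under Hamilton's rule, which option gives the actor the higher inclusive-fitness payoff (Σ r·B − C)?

Option 1: r to a first cousin = 0.125.
Option 1: Σ r·B − C = (4·0.125·0.378) − 0.25 = -0.061.
Option 2: r to a double first cousin = 0.25.
Option 2: r to a full niece or nephew = 0.25.
Option 2: Σ r·B − C = (4·0.25·0.224 + 3·0.25·0.271) − 0.27 = 0.15725.
Option 2 has the higher net inclusive-fitness payoff.

Option 2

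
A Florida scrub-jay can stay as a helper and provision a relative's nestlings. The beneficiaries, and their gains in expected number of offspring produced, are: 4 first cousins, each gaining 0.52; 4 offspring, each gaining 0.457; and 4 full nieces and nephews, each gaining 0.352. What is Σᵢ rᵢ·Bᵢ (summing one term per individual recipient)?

1.526

r to a first cousin = 1/8 (first cousins share one grandparent pair — two paths of length 4: r = 2·(1/2)^4 = 1/8).
r to an offspring = 1/2 (one parent–offspring link: r = (1/2)^1 = 1/2).
r to a full niece or nephew = 0.25 (full aunt/uncle↔niece/nephew: two paths of length 3 through the shared grandparent pair: r = 2·(1/2)^3 = 1/4).
Summing one r·B term per recipient: 4·0.125·0.52 + 4·0.5·0.457 + 4·0.25·0.352 = 1.526.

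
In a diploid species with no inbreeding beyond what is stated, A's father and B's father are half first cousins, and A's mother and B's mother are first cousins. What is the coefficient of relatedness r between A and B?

0.046875

With two independent routes of shared ancestry, r is the sum of the two contributions.
A and B are related in two ways: half second cousins through their fathers (r = 1/64) and second cousins through their mothers (r = 1/32).
r = 1/64 + 1/32 = 3/64 = 0.046875.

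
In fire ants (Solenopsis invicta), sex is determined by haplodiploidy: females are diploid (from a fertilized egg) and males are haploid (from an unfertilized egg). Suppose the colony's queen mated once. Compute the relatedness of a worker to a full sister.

0.75

Haplodiploid full sisters inherit their father's entire haploid genome identically (contributing 1/2) and on average half of their mother's contribution (1/2 · 1/2 = 1/4); r = 1/2 + 1/4 = 3/4.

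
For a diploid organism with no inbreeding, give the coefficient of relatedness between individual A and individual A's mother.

Each parent–offspring link contributes a factor of 1/2, and independent paths through distinct common ancestors add.
One parent–offspring link: r = (1/2)^1 = 1/2.

0.5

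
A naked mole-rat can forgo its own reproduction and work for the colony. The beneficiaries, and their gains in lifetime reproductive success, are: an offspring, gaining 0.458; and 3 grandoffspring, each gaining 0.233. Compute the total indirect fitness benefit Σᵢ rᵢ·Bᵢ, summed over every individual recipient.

r to an offspring = 1/2 (one parent–offspring link: r = (1/2)^1 = 1/2).
r to a grandoffspring = 0.25 (two parent–offspring links: r = (1/2)^2 = 1/4).
Summing one r·B term per recipient: 1·0.5·0.458 + 3·0.25·0.233 = 0.40375.

0.40375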